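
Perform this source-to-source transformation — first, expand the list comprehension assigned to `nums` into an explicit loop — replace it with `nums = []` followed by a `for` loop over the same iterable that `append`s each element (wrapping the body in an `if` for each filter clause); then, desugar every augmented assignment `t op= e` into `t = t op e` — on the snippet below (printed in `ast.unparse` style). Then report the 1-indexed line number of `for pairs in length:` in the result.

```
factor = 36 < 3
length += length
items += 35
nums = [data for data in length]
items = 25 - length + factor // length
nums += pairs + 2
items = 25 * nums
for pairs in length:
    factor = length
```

Transformed code:
factor = 36 < 3
length = length + length
items = items + 35
nums = []
for data in length:
    nums.append(data)
items = 25 - length + factor // length
nums = nums + (pairs + 2)
items = 25 * nums
for pairs in length:
    factor = length

10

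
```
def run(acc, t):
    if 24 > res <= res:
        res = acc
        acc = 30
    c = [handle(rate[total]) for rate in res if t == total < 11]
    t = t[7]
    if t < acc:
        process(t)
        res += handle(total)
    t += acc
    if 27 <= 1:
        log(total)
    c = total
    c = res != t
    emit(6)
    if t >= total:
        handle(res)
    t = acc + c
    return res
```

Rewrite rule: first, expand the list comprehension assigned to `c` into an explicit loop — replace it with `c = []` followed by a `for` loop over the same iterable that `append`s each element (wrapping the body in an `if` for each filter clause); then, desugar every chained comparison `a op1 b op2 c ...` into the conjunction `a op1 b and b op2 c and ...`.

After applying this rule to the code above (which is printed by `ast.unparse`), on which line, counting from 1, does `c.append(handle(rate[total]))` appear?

Transformed code:
def run(acc, t):
    if 24 > res and res <= res:
        res = acc
        acc = 30
    c = []
    for rate in res:
        if t == total and total < 11:
            c.append(handle(rate[total]))
    t = t[7]
    if t < acc:
        process(t)
        res += handle(total)
    t += acc
    if 27 <= 1:
        log(total)
    c = total
    c = res != t
    emit(6)
    if t >= total:
        handle(res)
    t = acc + c
    return res

8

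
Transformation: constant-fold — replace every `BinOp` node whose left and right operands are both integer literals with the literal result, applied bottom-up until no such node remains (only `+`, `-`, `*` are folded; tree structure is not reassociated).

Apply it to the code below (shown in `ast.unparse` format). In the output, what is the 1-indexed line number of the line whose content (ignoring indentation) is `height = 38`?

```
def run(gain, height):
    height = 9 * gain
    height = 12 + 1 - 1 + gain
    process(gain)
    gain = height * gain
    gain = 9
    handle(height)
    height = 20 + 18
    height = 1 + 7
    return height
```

Transformed code:
def run(gain, height):
    height = 9 * gain
    height = 12 + gain
    process(gain)
    gain = height * gain
    gain = 9
    handle(height)
    height = 38
    height = 8
    return height

8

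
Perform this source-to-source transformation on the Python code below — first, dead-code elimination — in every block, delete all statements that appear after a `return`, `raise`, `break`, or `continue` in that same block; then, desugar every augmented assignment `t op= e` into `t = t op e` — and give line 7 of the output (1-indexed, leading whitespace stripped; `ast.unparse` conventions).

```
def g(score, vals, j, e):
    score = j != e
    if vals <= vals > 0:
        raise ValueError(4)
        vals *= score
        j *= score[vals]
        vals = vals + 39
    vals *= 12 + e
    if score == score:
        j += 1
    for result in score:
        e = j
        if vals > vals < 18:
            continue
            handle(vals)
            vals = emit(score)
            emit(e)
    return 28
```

j = j + 1

Transformed code:
def g(score, vals, j, e):
    score = j != e
    if vals <= vals > 0:
        raise ValueError(4)
    vals = vals * (12 + e)
    if score == score:
        j = j + 1
    for result in score:
        e = j
        if vals > vals < 18:
            continue
    return 28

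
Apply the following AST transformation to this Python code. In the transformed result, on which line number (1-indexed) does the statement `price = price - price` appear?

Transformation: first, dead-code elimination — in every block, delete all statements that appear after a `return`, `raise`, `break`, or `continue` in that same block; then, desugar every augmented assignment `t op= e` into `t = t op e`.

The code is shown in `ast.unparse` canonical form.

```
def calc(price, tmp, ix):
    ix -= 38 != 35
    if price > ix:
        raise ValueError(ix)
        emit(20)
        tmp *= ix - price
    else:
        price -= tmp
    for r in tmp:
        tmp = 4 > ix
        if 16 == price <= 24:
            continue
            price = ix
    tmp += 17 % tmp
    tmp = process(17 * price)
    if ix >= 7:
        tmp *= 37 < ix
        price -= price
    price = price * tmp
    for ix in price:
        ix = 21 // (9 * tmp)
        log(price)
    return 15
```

Transformed code:
def calc(price, tmp, ix):
    ix = ix - (38 != 35)
    if price > ix:
        raise ValueError(ix)
    else:
        price = price - tmp
    for r in tmp:
        tmp = 4 > ix
        if 16 == price <= 24:
            continue
    tmp = tmp + 17 % tmp
    tmp = process(17 * price)
    if ix >= 7:
        tmp = tmp * (37 < ix)
        price = price - price
    price = price * tmp
    for ix in price:
        ix = 21 // (9 * tmp)
        log(price)
    return 15

15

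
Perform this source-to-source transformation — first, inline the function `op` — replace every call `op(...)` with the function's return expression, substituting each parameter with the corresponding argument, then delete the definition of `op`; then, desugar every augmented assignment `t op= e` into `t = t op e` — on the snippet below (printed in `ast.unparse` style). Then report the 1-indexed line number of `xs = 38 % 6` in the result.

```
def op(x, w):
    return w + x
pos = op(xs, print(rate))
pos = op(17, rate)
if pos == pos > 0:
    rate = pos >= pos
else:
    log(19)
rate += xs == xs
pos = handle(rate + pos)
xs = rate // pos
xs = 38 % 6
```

Transformed code:
pos = print(rate) + xs
pos = rate + 17
if pos == pos > 0:
    rate = pos >= pos
else:
    log(19)
rate = rate + (xs == xs)
pos = handle(rate + pos)
xs = rate // pos
xs = 38 % 6

10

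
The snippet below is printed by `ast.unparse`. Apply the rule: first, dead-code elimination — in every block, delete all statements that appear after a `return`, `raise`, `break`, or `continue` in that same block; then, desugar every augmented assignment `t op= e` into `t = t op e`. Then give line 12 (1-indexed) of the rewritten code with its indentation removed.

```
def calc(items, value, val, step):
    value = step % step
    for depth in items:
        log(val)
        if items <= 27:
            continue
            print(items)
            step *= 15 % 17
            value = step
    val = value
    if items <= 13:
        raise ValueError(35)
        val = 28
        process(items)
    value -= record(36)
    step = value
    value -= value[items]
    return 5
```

Transformed code:
def calc(items, value, val, step):
    value = step % step
    for depth in items:
        log(val)
        if items <= 27:
            continue
    val = value
    if items <= 13:
        raise ValueError(35)
    value = value - record(36)
    step = value
    value = value - value[items]
    return 5

value = value - value[items]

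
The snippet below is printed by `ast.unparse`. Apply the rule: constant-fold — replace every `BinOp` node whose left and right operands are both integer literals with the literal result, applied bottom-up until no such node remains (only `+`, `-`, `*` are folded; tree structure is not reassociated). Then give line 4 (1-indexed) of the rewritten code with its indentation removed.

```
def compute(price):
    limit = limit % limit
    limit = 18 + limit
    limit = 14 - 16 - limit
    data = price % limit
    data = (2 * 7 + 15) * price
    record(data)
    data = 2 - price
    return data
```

limit = -2 - limit

Transformed code:
def compute(price):
    limit = limit % limit
    limit = 18 + limit
    limit = -2 - limit
    data = price % limit
    data = 29 * price
    record(data)
    data = 2 - price
    return data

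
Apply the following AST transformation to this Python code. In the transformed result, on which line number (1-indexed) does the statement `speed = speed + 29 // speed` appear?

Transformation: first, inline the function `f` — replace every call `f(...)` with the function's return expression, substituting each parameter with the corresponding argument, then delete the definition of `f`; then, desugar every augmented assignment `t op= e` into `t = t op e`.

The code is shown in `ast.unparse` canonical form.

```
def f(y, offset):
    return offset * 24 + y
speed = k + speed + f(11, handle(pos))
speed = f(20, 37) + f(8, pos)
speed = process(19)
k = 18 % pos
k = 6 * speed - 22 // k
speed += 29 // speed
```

Transformed code:
speed = k + speed + (handle(pos) * 24 + 11)
speed = 37 * 24 + 20 + (pos * 24 + 8)
speed = process(19)
k = 18 % pos
k = 6 * speed - 22 // k
speed = speed + 29 // speed

6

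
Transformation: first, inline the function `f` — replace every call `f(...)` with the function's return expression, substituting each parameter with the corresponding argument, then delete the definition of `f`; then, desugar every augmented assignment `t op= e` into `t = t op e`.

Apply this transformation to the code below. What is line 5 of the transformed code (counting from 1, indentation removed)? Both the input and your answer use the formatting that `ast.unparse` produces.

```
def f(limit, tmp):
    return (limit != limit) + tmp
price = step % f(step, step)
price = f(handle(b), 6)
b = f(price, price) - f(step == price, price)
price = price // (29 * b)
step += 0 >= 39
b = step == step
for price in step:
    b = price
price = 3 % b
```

Transformed code:
price = step % ((step != step) + step)
price = (handle(b) != handle(b)) + 6
b = (price != price) + price - (((step == price) != (step == price)) + price)
price = price // (29 * b)
step = step + (0 >= 39)
b = step == step
for price in step:
    b = price
price = 3 % b

step = step + (0 >= 39)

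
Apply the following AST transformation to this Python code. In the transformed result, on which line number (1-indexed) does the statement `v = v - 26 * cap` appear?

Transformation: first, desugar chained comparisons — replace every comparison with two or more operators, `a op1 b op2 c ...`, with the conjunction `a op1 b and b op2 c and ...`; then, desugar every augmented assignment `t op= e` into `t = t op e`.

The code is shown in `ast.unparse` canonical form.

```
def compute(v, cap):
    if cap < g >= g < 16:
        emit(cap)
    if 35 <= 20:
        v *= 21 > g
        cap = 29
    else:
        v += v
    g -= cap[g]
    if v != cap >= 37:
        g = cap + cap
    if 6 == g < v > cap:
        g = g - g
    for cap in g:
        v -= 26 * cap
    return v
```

15

Transformed code:
def compute(v, cap):
    if cap < g and g >= g and (g < 16):
        emit(cap)
    if 35 <= 20:
        v = v * (21 > g)
        cap = 29
    else:
        v = v + v
    g = g - cap[g]
    if v != cap and cap >= 37:
        g = cap + cap
    if 6 == g and g < v and (v > cap):
        g = g - g
    for cap in g:
        v = v - 26 * cap
    return v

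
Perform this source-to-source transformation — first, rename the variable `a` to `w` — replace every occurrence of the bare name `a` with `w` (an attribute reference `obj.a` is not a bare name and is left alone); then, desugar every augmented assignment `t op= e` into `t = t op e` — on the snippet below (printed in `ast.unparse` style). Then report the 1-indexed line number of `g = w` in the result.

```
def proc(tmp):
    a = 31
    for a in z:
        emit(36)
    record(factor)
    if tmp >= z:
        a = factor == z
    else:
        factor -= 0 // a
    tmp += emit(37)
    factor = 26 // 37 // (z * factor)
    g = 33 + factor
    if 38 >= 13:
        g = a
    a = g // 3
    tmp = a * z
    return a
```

14

Transformed code:
def proc(tmp):
    w = 31
    for w in z:
        emit(36)
    record(factor)
    if tmp >= z:
        w = factor == z
    else:
        factor = factor - 0 // w
    tmp = tmp + emit(37)
    factor = 26 // 37 // (z * factor)
    g = 33 + factor
    if 38 >= 13:
        g = w
    w = g // 3
    tmp = w * z
    return w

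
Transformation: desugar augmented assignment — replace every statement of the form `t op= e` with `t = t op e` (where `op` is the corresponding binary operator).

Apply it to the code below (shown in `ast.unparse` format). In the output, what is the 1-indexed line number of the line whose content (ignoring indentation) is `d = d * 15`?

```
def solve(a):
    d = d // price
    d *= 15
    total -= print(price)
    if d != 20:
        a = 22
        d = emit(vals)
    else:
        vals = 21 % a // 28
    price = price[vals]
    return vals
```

3

Transformed code:
def solve(a):
    d = d // price
    d = d * 15
    total = total - print(price)
    if d != 20:
        a = 22
        d = emit(vals)
    else:
        vals = 21 % a // 28
    price = price[vals]
    return vals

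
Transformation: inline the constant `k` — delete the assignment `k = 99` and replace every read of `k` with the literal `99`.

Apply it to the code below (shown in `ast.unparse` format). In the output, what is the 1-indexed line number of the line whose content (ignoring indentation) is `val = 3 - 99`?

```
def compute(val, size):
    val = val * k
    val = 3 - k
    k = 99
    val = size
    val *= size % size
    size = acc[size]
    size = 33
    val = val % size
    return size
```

Transformed code:
def compute(val, size):
    val = val * 99
    val = 3 - 99
    val = size
    val *= size % size
    size = acc[size]
    size = 33
    val = val % size
    return size

3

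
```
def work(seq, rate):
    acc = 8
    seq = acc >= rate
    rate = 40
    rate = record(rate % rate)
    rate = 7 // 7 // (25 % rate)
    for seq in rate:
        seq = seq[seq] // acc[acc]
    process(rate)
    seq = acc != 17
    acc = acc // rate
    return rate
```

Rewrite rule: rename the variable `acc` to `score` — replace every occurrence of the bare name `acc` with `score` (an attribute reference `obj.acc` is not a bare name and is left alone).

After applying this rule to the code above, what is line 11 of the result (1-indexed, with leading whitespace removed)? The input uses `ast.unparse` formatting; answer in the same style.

score = score // rate

Transformed code:
def work(seq, rate):
    score = 8
    seq = score >= rate
    rate = 40
    rate = record(rate % rate)
    rate = 7 // 7 // (25 % rate)
    for seq in rate:
        seq = seq[seq] // score[score]
    process(rate)
    seq = score != 17
    score = score // rate
    return rate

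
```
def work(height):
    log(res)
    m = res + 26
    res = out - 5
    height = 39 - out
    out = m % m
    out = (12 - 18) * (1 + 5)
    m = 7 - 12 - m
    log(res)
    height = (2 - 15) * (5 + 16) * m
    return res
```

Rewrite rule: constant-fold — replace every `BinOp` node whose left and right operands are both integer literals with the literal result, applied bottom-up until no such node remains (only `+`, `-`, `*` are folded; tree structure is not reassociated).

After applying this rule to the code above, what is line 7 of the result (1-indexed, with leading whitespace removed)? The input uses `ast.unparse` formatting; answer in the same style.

out = -36

Transformed code:
def work(height):
    log(res)
    m = res + 26
    res = out - 5
    height = 39 - out
    out = m % m
    out = -36
    m = -5 - m
    log(res)
    height = -273 * m
    return res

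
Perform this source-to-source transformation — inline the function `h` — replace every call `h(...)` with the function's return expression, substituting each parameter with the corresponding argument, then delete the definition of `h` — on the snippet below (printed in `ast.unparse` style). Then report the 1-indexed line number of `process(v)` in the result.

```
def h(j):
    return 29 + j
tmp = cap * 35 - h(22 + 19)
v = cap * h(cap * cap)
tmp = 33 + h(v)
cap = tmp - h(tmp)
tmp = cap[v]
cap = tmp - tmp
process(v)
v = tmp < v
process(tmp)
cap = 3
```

7

Transformed code:
tmp = cap * 35 - (29 + (22 + 19))
v = cap * (29 + cap * cap)
tmp = 33 + (29 + v)
cap = tmp - (29 + tmp)
tmp = cap[v]
cap = tmp - tmp
process(v)
v = tmp < v
process(tmp)
cap = 3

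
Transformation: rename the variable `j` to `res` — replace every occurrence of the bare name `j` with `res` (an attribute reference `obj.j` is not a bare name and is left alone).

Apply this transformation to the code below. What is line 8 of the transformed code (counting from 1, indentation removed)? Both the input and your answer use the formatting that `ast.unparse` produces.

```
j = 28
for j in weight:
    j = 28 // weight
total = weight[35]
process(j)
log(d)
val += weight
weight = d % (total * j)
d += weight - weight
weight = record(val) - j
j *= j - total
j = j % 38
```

Transformed code:
res = 28
for res in weight:
    res = 28 // weight
total = weight[35]
process(res)
log(d)
val += weight
weight = d % (total * res)
d += weight - weight
weight = record(val) - res
res *= res - total
res = res % 38

weight = d % (total * res)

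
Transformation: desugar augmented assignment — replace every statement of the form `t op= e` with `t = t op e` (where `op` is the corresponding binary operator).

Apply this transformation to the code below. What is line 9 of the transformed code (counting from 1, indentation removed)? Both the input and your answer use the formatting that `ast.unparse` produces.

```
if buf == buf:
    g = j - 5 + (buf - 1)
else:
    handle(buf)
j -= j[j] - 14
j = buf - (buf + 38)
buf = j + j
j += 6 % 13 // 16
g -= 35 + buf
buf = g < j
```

Transformed code:
if buf == buf:
    g = j - 5 + (buf - 1)
else:
    handle(buf)
j = j - (j[j] - 14)
j = buf - (buf + 38)
buf = j + j
j = j + 6 % 13 // 16
g = g - (35 + buf)
buf = g < j

g = g - (35 + buf)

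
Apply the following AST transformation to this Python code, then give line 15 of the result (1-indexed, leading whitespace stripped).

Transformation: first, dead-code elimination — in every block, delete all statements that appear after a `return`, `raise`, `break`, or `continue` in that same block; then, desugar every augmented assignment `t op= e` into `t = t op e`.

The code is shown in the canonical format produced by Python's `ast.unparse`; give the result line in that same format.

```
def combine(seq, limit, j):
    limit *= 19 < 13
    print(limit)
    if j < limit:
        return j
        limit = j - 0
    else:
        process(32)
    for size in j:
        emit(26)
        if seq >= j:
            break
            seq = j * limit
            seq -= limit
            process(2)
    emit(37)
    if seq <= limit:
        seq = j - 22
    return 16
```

Transformed code:
def combine(seq, limit, j):
    limit = limit * (19 < 13)
    print(limit)
    if j < limit:
        return j
    else:
        process(32)
    for size in j:
        emit(26)
        if seq >= j:
            break
    emit(37)
    if seq <= limit:
        seq = j - 22
    return 16

return 16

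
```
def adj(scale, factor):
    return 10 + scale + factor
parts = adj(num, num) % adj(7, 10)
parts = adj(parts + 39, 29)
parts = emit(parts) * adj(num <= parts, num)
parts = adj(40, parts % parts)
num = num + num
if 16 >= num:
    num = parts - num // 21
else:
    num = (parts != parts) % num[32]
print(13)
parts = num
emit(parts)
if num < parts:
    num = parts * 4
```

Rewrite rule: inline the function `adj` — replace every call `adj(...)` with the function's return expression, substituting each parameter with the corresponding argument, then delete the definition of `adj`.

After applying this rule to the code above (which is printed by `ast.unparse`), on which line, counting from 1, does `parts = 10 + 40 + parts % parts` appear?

Transformed code:
parts = (10 + num + num) % (10 + 7 + 10)
parts = 10 + (parts + 39) + 29
parts = emit(parts) * (10 + (num <= parts) + num)
parts = 10 + 40 + parts % parts
num = num + num
if 16 >= num:
    num = parts - num // 21
else:
    num = (parts != parts) % num[32]
print(13)
parts = num
emit(parts)
if num < parts:
    num = parts * 4

4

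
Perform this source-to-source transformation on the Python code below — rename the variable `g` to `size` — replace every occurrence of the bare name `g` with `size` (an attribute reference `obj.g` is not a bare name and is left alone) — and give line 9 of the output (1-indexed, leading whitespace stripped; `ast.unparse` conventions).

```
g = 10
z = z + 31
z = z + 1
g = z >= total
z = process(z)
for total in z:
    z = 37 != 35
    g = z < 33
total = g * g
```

total = size * size

Transformed code:
size = 10
z = z + 31
z = z + 1
size = z >= total
z = process(z)
for total in z:
    z = 37 != 35
    size = z < 33
total = size * size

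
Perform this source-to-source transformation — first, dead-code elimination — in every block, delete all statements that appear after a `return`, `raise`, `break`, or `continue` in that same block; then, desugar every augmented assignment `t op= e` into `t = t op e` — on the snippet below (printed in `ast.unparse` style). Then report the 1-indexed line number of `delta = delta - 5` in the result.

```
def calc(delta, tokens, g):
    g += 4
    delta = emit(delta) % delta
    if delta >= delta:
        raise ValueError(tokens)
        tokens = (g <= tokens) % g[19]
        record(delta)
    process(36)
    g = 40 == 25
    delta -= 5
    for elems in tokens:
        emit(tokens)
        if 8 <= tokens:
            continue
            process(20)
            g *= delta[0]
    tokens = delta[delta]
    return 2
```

8

Transformed code:
def calc(delta, tokens, g):
    g = g + 4
    delta = emit(delta) % delta
    if delta >= delta:
        raise ValueError(tokens)
    process(36)
    g = 40 == 25
    delta = delta - 5
    for elems in tokens:
        emit(tokens)
        if 8 <= tokens:
            continue
    tokens = delta[delta]
    return 2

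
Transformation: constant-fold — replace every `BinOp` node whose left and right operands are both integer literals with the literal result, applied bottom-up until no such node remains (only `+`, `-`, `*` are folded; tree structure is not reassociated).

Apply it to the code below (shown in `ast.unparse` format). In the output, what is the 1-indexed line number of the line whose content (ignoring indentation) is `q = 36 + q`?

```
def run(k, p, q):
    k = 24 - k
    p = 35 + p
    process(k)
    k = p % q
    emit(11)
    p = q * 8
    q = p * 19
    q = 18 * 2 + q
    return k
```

9

Transformed code:
def run(k, p, q):
    k = 24 - k
    p = 35 + p
    process(k)
    k = p % q
    emit(11)
    p = q * 8
    q = p * 19
    q = 36 + q
    return k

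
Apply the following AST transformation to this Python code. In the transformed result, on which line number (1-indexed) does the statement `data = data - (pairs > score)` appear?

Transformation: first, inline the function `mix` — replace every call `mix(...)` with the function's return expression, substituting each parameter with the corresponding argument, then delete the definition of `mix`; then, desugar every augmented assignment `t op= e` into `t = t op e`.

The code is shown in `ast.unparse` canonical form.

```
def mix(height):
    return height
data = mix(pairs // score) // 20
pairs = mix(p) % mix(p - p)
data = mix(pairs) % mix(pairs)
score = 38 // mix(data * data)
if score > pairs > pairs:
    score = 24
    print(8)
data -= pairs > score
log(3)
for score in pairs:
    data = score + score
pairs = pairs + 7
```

8

Transformed code:
data = pairs // score // 20
pairs = p % (p - p)
data = pairs % pairs
score = 38 // (data * data)
if score > pairs > pairs:
    score = 24
    print(8)
data = data - (pairs > score)
log(3)
for score in pairs:
    data = score + score
pairs = pairs + 7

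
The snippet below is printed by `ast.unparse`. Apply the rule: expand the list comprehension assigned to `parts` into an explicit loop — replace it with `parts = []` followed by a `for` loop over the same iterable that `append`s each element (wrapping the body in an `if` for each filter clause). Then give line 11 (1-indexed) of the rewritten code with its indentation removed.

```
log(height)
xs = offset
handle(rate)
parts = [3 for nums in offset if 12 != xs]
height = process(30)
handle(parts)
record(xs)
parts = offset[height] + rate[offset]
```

parts = offset[height] + rate[offset]

Transformed code:
log(height)
xs = offset
handle(rate)
parts = []
for nums in offset:
    if 12 != xs:
        parts.append(3)
height = process(30)
handle(parts)
record(xs)
parts = offset[height] + rate[offset]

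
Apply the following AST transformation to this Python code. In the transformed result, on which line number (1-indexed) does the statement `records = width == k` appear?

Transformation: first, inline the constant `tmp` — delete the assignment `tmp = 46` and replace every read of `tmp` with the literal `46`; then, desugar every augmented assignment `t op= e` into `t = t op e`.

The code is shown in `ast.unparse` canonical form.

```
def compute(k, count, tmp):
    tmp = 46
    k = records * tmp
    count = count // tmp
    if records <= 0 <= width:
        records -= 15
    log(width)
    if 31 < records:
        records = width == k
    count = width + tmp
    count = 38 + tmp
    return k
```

Transformed code:
def compute(k, count, tmp):
    k = records * 46
    count = count // 46
    if records <= 0 <= width:
        records = records - 15
    log(width)
    if 31 < records:
        records = width == k
    count = width + 46
    count = 38 + 46
    return k

8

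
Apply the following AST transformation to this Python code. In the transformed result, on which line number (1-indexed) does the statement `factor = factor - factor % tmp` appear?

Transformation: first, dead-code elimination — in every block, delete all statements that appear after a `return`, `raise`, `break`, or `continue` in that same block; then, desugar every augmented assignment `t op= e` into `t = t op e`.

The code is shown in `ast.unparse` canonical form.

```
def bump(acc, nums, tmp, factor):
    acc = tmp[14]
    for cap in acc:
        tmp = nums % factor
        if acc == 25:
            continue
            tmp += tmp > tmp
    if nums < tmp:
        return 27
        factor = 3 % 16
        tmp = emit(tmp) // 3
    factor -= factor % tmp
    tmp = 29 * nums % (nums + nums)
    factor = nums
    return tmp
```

9

Transformed code:
def bump(acc, nums, tmp, factor):
    acc = tmp[14]
    for cap in acc:
        tmp = nums % factor
        if acc == 25:
            continue
    if nums < tmp:
        return 27
    factor = factor - factor % tmp
    tmp = 29 * nums % (nums + nums)
    factor = nums
    return tmp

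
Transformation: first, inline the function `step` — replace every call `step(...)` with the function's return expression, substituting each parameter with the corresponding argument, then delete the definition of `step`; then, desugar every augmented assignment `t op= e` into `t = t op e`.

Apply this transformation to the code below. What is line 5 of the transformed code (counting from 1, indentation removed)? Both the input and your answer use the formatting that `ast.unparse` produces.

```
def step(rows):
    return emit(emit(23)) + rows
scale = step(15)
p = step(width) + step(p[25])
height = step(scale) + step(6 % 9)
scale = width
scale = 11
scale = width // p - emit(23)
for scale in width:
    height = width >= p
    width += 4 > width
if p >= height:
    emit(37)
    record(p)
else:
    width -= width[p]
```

scale = 11

Transformed code:
scale = emit(emit(23)) + 15
p = emit(emit(23)) + width + (emit(emit(23)) + p[25])
height = emit(emit(23)) + scale + (emit(emit(23)) + 6 % 9)
scale = width
scale = 11
scale = width // p - emit(23)
for scale in width:
    height = width >= p
    width = width + (4 > width)
if p >= height:
    emit(37)
    record(p)
else:
    width = width - width[p]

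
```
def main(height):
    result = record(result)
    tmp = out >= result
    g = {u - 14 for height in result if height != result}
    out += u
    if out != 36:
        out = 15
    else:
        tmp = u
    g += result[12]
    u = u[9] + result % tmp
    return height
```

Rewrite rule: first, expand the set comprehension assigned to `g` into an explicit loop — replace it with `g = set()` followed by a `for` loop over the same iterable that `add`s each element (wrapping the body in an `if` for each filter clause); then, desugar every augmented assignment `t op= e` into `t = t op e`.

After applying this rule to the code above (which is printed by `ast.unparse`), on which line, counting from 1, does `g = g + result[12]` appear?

Transformed code:
def main(height):
    result = record(result)
    tmp = out >= result
    g = set()
    for height in result:
        if height != result:
            g.add(u - 14)
    out = out + u
    if out != 36:
        out = 15
    else:
        tmp = u
    g = g + result[12]
    u = u[9] + result % tmp
    return height

13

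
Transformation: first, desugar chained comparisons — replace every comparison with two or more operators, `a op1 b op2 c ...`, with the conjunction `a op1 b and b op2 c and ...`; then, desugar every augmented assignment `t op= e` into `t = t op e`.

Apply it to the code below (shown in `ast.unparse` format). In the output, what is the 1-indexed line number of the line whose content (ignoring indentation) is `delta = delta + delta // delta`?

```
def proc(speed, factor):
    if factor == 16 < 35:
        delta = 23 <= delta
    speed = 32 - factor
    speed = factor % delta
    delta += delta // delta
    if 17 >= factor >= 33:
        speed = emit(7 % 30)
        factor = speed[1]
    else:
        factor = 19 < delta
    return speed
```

6

Transformed code:
def proc(speed, factor):
    if factor == 16 and 16 < 35:
        delta = 23 <= delta
    speed = 32 - factor
    speed = factor % delta
    delta = delta + delta // delta
    if 17 >= factor and factor >= 33:
        speed = emit(7 % 30)
        factor = speed[1]
    else:
        factor = 19 < delta
    return speed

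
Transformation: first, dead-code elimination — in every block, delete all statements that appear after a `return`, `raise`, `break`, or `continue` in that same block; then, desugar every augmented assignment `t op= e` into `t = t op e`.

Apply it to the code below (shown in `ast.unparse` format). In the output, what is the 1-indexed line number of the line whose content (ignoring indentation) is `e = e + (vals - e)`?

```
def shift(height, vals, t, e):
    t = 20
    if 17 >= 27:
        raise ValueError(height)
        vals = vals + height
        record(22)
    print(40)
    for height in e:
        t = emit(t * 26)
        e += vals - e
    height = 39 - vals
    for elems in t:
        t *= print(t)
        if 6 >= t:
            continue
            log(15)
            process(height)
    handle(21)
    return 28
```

8

Transformed code:
def shift(height, vals, t, e):
    t = 20
    if 17 >= 27:
        raise ValueError(height)
    print(40)
    for height in e:
        t = emit(t * 26)
        e = e + (vals - e)
    height = 39 - vals
    for elems in t:
        t = t * print(t)
        if 6 >= t:
            continue
    handle(21)
    return 28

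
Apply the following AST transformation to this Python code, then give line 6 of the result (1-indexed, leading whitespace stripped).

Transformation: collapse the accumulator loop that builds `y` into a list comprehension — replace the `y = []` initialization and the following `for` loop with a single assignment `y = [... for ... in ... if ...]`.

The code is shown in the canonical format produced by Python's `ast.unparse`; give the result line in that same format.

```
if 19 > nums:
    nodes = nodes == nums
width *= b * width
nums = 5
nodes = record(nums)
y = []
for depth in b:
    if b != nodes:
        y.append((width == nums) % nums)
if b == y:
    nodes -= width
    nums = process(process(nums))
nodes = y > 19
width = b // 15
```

Transformed code:
if 19 > nums:
    nodes = nodes == nums
width *= b * width
nums = 5
nodes = record(nums)
y = [(width == nums) % nums for depth in b if b != nodes]
if b == y:
    nodes -= width
    nums = process(process(nums))
nodes = y > 19
width = b // 15

y = [(width == nums) % nums for depth in b if b != nodes]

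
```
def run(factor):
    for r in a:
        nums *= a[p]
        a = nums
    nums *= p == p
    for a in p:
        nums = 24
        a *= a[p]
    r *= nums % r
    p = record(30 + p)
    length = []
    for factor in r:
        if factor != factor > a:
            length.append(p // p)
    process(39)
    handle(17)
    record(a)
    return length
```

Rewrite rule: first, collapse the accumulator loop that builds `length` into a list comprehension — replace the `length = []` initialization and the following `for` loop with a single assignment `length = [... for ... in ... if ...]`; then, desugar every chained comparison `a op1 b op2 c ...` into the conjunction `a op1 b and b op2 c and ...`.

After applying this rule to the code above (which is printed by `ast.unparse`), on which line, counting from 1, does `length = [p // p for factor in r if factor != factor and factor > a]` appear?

Transformed code:
def run(factor):
    for r in a:
        nums *= a[p]
        a = nums
    nums *= p == p
    for a in p:
        nums = 24
        a *= a[p]
    r *= nums % r
    p = record(30 + p)
    length = [p // p for factor in r if factor != factor and factor > a]
    process(39)
    handle(17)
    record(a)
    return length

11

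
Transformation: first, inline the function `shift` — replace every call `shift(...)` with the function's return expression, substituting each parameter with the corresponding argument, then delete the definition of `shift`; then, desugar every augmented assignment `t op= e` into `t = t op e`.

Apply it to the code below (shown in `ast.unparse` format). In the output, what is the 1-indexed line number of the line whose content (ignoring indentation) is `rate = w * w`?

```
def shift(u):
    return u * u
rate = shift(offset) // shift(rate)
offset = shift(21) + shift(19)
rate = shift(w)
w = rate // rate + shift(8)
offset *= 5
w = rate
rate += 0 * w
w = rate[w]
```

Transformed code:
rate = offset * offset // (rate * rate)
offset = 21 * 21 + 19 * 19
rate = w * w
w = rate // rate + 8 * 8
offset = offset * 5
w = rate
rate = rate + 0 * w
w = rate[w]

3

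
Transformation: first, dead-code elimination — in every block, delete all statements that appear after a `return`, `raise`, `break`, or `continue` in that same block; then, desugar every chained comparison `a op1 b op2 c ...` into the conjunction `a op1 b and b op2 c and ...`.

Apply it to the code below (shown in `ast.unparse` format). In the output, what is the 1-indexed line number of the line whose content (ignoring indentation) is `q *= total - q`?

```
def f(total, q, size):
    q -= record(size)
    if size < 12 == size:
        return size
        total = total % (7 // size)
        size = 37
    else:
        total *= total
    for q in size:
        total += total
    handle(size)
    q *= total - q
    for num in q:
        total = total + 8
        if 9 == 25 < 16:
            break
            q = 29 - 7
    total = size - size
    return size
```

Transformed code:
def f(total, q, size):
    q -= record(size)
    if size < 12 and 12 == size:
        return size
    else:
        total *= total
    for q in size:
        total += total
    handle(size)
    q *= total - q
    for num in q:
        total = total + 8
        if 9 == 25 and 25 < 16:
            break
    total = size - size
    return size

10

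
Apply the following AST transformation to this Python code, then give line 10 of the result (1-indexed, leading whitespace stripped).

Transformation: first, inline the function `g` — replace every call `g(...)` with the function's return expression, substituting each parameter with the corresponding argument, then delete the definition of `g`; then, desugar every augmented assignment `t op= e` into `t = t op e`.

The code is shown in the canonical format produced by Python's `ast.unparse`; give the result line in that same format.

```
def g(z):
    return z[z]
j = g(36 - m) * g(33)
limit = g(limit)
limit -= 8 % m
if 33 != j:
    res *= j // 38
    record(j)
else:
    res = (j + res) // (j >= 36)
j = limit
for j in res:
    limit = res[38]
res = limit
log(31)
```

for j in res:

Transformed code:
j = (36 - m)[36 - m] * 33[33]
limit = limit[limit]
limit = limit - 8 % m
if 33 != j:
    res = res * (j // 38)
    record(j)
else:
    res = (j + res) // (j >= 36)
j = limit
for j in res:
    limit = res[38]
res = limit
log(31)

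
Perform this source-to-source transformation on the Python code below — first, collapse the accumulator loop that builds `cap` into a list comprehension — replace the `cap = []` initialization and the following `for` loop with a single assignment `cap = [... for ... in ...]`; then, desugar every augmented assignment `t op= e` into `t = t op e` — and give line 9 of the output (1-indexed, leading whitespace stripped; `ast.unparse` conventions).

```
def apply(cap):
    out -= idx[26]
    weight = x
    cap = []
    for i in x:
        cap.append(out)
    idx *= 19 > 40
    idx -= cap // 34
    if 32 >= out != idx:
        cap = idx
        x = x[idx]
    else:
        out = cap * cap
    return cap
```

x = x[idx]

Transformed code:
def apply(cap):
    out = out - idx[26]
    weight = x
    cap = [out for i in x]
    idx = idx * (19 > 40)
    idx = idx - cap // 34
    if 32 >= out != idx:
        cap = idx
        x = x[idx]
    else:
        out = cap * cap
    return cap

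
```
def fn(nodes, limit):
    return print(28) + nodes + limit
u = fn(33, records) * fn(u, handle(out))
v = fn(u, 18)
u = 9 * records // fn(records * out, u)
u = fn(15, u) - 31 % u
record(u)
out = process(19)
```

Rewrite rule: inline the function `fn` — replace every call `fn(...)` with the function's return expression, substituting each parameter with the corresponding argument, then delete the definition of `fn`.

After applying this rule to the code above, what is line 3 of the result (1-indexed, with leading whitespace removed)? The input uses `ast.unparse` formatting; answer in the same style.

u = 9 * records // (print(28) + records * out + u)

Transformed code:
u = (print(28) + 33 + records) * (print(28) + u + handle(out))
v = print(28) + u + 18
u = 9 * records // (print(28) + records * out + u)
u = print(28) + 15 + u - 31 % u
record(u)
out = process(19)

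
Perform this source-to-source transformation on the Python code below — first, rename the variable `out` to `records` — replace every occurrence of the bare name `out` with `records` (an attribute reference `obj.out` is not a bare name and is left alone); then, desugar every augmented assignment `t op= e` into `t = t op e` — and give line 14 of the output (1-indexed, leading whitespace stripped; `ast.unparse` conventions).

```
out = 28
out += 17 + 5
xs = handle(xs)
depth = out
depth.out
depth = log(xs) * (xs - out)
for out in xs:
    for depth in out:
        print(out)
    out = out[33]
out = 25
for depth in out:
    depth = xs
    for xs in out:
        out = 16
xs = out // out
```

Transformed code:
records = 28
records = records + (17 + 5)
xs = handle(xs)
depth = records
depth.out
depth = log(xs) * (xs - records)
for records in xs:
    for depth in records:
        print(records)
    records = records[33]
records = 25
for depth in records:
    depth = xs
    for xs in records:
        records = 16
xs = records // records

for xs in records: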